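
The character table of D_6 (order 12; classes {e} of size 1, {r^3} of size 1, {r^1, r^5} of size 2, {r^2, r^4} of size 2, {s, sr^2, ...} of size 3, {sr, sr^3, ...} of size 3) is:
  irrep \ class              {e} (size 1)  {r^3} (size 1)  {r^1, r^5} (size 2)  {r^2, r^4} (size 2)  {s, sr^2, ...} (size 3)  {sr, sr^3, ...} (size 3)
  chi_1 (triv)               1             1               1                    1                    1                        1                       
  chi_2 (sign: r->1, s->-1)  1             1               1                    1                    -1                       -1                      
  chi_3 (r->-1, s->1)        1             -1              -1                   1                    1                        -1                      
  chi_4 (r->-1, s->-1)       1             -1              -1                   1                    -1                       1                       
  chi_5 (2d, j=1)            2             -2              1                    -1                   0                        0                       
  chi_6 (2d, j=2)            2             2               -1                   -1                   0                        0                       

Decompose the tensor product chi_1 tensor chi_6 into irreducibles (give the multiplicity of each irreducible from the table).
chi_1 tensor chi_6 = chi_6 (all other irreducibles have multiplicity 0).

Proof sketch: The character of a tensor product is the pointwise product (chi_1 * chi_6)(C) = chi_1(C) * chi_6(C):
  {e}: (1)*(2), {r^3}: (1)*(2), {r^1, r^5}: (1)*(-1), {r^2, r^4}: (1)*(-1), {s, sr^2, ...}: (1)*(0), {sr, sr^3, ...}: (1)*(0)
so (chi_1 * chi_6) takes values
  {e} -> 2, {r^3} -> 2, {r^1, r^5} -> -1, {r^2, r^4} -> -1, {s, sr^2, ...} -> 0, {sr, sr^3, ...} -> 0.
Now take the inner product of this character with each irreducible chi from the table, <chi_1*chi_6, chi> = (1/12) sum_C |C| (chi_1*chi_6)(C) conj(chi(C)):
  <chi_1*chi_6, chi_1> = (1/12)[1*(2)*conj(1) + 1*(2)*conj(1) + 2*(-1)*conj(1) + 2*(-1)*conj(1) + 3*(0)*conj(1) + 3*(0)*conj(1)]
      = (1/12)[(2) + (2) + (-2) + (-2) + (0) + (0)] = 0/12 = 0
  <chi_1*chi_6, chi_2> = (1/12)[1*(2)*conj(1) + 1*(2)*conj(1) + 2*(-1)*conj(1) + 2*(-1)*conj(1) + 3*(0)*conj(-1) + 3*(0)*conj(-1)]
      = (1/12)[(2) + (2) + (-2) + (-2) + (0) + (0)] = 0/12 = 0
  <chi_1*chi_6, chi_3> = (1/12)[1*(2)*conj(1) + 1*(2)*conj(-1) + 2*(-1)*conj(-1) + 2*(-1)*conj(1) + 3*(0)*conj(1) + 3*(0)*conj(-1)]
      = (1/12)[(2) + (-2) + (2) + (-2) + (0) + (0)] = 0/12 = 0
  <chi_1*chi_6, chi_4> = (1/12)[1*(2)*conj(1) + 1*(2)*conj(-1) + 2*(-1)*conj(-1) + 2*(-1)*conj(1) + 3*(0)*conj(-1) + 3*(0)*conj(1)]
      = (1/12)[(2) + (-2) + (2) + (-2) + (0) + (0)] = 0/12 = 0
  <chi_1*chi_6, chi_5> = (1/12)[1*(2)*conj(2) + 1*(2)*conj(-2) + 2*(-1)*conj(1) + 2*(-1)*conj(-1) + 3*(0)*conj(0) + 3*(0)*conj(0)]
      = (1/12)[(4) + (-4) + (-2) + (2) + (0) + (0)] = 0/12 = 0
  <chi_1*chi_6, chi_6> = (1/12)[1*(2)*conj(2) + 1*(2)*conj(2) + 2*(-1)*conj(-1) + 2*(-1)*conj(-1) + 3*(0)*conj(0) + 3*(0)*conj(0)]
      = (1/12)[(4) + (4) + (2) + (2) + (0) + (0)] = 12/12 = 1
Hence the multiplicities are chi_6: 1. Dimension check: dim(chi_1)*dim(chi_6) = 1*2 = 2 and sum (mult * dim) = 1*2 = 2.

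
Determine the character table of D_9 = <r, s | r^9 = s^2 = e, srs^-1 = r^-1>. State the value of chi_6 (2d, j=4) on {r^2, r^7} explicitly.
Conjugacy classes: {e} of size 1, {r^1, r^8} of size 2, {r^2, r^7} of size 2, {r^3, r^6} of size 2, {r^4, r^5} of size 2, {s, sr, ..., sr^8} of size 9.
Character table:
  irrep \ class              {e} (size 1)  {r^1, r^8} (size 2)  {r^2, r^7} (size 2)  {r^3, r^6} (size 2)  {r^4, r^5} (size 2)  {s, sr, ..., sr^8} (size 9)
  chi_1 (triv)               1             1                    1                    1                    1                    1                          
  chi_2 (sign: r->1, s->-1)  1             1                    1                    1                    1                    -1                         
  chi_3 (2d, j=1)            2             2*cos(2*pi/9)        2*cos(4*pi/9)        -1                   -2*cos(pi/9)         0                          
  chi_4 (2d, j=2)            2             2*cos(4*pi/9)        -2*cos(pi/9)         -1                   2*cos(2*pi/9)        0                          
  chi_5 (2d, j=3)            2             -1                   -1                   2                    -1                   0                          
  chi_6 (2d, j=4)            2             -2*cos(pi/9)         2*cos(2*pi/9)        -1                   2*cos(4*pi/9)        0                          

Spot check: chi_6 (2d, j=4) on {r^2, r^7} = 2*cos(2*pi/9).

Solution. D_9 has order 2*9 = 18 with 6 conjugacy classes, hence 6 irreducibles. Sum of squared dims 1 + 1 + 4 + 4 + 4 + 4 = 18 = |G|. Linear characters come from the abelianisation; the 2-dimensional irreps have character r^k -> 2*cos(2*pi*j*k/9), reflections -> 0.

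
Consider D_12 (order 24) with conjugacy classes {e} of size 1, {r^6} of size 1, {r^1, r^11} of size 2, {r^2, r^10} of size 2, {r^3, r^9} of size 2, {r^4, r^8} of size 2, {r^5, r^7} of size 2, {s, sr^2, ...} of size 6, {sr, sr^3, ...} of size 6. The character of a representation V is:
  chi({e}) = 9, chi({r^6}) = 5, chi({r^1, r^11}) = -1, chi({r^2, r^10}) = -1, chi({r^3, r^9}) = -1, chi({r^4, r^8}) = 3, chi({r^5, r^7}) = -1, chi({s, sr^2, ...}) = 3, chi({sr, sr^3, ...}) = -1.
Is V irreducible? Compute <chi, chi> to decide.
Not irreducible (reducible): <chi, chi> = 8 > 1.

Reasoning: <chi, chi> = (1/|G|) sum_C |C| * |chi(C)|^2 = (1/24)[1*|9|^2 + 1*|5|^2 + 2*|-1|^2 + 2*|-1|^2 + 2*|-1|^2 + 2*|3|^2 + 2*|-1|^2 + 6*|3|^2 + 6*|-1|^2]
  = (1/24)[(81) + (25) + (2) + (2) + (2) + (18) + (2) + (54) + (6)] = 192/24 = 8.
A character is irreducible iff <chi, chi> = 1, so this representation is reducible.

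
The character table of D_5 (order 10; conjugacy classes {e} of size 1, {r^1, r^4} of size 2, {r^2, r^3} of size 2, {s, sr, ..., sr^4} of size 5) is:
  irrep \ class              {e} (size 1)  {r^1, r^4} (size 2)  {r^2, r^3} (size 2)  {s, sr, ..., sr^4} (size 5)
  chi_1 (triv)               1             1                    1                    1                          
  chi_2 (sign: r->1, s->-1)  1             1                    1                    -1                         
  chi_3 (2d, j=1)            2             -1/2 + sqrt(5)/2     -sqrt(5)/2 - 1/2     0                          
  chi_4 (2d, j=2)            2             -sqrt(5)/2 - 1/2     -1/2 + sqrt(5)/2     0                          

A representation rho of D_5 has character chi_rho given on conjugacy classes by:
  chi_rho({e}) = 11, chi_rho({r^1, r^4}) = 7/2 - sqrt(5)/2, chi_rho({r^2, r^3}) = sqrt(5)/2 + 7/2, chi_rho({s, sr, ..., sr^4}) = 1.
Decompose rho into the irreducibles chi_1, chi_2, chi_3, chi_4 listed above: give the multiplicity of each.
Multiplicities: chi_1: 3, chi_2: 2, chi_3: 1, chi_4: 2.

Reasoning: Use <chi_rho, chi> = (1/|G|) sum_C |C| * chi_rho(C) * conj(chi(C)) with |G| = 10 for each irreducible chi in the table:
  <chi_rho, chi_1> = (1/10)[1*(11)*conj(1) + 2*(7/2 - sqrt(5)/2)*conj(1) + 2*(sqrt(5)/2 + 7/2)*conj(1) + 5*(1)*conj(1)]
      = (1/10)[(11) + (7 - sqrt(5)) + (sqrt(5) + 7) + (5)] = 30/10 = 3
  <chi_rho, chi_2> = (1/10)[1*(11)*conj(1) + 2*(7/2 - sqrt(5)/2)*conj(1) + 2*(sqrt(5)/2 + 7/2)*conj(1) + 5*(1)*conj(-1)]
      = (1/10)[(11) + (7 - sqrt(5)) + (sqrt(5) + 7) + (-5)] = 20/10 = 2
  <chi_rho, chi_3> = (1/10)[1*(11)*conj(2) + 2*(7/2 - sqrt(5)/2)*conj(-1/2 + sqrt(5)/2) + 2*(sqrt(5)/2 + 7/2)*conj(-sqrt(5)/2 - 1/2) + 5*(1)*conj(0)]
      = (1/10)[(22) + (-6 + 4*sqrt(5)) + (-4*sqrt(5) - 6) + (0)] = 10/10 = 1
  <chi_rho, chi_4> = (1/10)[1*(11)*conj(2) + 2*(7/2 - sqrt(5)/2)*conj(-sqrt(5)/2 - 1/2) + 2*(sqrt(5)/2 + 7/2)*conj(-1/2 + sqrt(5)/2) + 5*(1)*conj(0)]
      = (1/10)[(22) + (-3*sqrt(5) - 1) + (-1 + 3*sqrt(5)) + (0)] = 20/10 = 2
Dimension check: dim(rho) = sum (mult * dim) = 3*1 + 2*1 + 1*2 + 2*2 = 11 = chi_rho(e) = 11.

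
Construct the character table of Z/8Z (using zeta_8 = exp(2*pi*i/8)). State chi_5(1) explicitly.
Character table of Z/8Z (irreps indexed chi_0,...,chi_7 with chi_k(m) = zeta_8^(k*m), zeta_8 = exp(2*pi*i/8)):
  irrep \ class  {0} (size 1)  {1} (size 1)    {2} (size 1)  {3} (size 1)    {4} (size 1)  {5} (size 1)    {6} (size 1)  {7} (size 1)  
  chi_0          1             1               1             1               1             1               1             1             
  chi_1          1             exp(I*pi/4)     I             exp(3*I*pi/4)   -1            exp(-3*I*pi/4)  -I            exp(-I*pi/4)  
  chi_2          1             I               -1            -I              1             I               -1            -I            
  chi_3          1             exp(3*I*pi/4)   -I            exp(I*pi/4)     -1            exp(-I*pi/4)    I             exp(-3*I*pi/4)
  chi_4          1             -1              1             -1              1             -1              1             -1            
  chi_5          1             exp(-3*I*pi/4)  I             exp(-I*pi/4)    -1            exp(I*pi/4)     -I            exp(3*I*pi/4) 
  chi_6          1             -I              -1            I               1             -I              -1            I             
  chi_7          1             exp(-I*pi/4)    -I            exp(-3*I*pi/4)  -1            exp(3*I*pi/4)   I             exp(I*pi/4)   

Spot check: chi_5(1) = zeta_8^(5*1) = zeta_8^5 = exp(-3*I*pi/4).

Derivation: Z/8Z is abelian, so all 8 irreducible complex representations are 1-dimensional. They are given by chi_k(m) = zeta_8^(k*m) for k = 0,...,7. Row orthogonality: sum_m chi_k(m) conj(chi_l(m)) = 8 * [k = l].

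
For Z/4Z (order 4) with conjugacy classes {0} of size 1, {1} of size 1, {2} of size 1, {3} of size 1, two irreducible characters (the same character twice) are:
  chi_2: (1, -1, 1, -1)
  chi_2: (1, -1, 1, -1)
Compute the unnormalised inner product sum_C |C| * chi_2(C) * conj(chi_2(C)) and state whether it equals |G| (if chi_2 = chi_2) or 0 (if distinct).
Sum = 4 = |G| = 4; so <chi_2, chi_2> = 1 (norm-1 confirms irreducibility).

Solution. Compute term by term over conjugacy classes (|C| * chi_2(C) * conj(chi_2(C))):
  1*(1)*conj(1) + 1*(-1)*conj(-1) + 1*(1)*conj(1) + 1*(-1)*conj(-1)
  = (1) + (1) + (1) + (1)
  = 4.
(Exp terms are combined using exp(i*s)*conj(exp(i*t)) = exp(i*(s-t)), and sums of them are collapsed using the identity that for every m > 1 the m distinct m-th roots of unity sum to 0, e.g. 1 + exp(2*I*pi/3) + exp(-2*I*pi/3) = 0.)
Dividing by |G| = 4 gives 4/4 = 1, matching the row-orthogonality relation <chi_2, chi_2> = [chi_2 = chi_2].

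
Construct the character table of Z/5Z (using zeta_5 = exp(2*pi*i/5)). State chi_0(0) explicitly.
Character table of Z/5Z (irreps indexed chi_0,...,chi_4 with chi_k(m) = zeta_5^(k*m), zeta_5 = exp(2*pi*i/5)):
  irrep \ class  {0} (size 1)  {1} (size 1)    {2} (size 1)    {3} (size 1)    {4} (size 1)  
  chi_0          1             1               1               1               1             
  chi_1          1             exp(2*I*pi/5)   exp(4*I*pi/5)   exp(-4*I*pi/5)  exp(-2*I*pi/5)
  chi_2          1             exp(4*I*pi/5)   exp(-2*I*pi/5)  exp(2*I*pi/5)   exp(-4*I*pi/5)
  chi_3          1             exp(-4*I*pi/5)  exp(2*I*pi/5)   exp(-2*I*pi/5)  exp(4*I*pi/5) 
  chi_4          1             exp(-2*I*pi/5)  exp(-4*I*pi/5)  exp(4*I*pi/5)   exp(2*I*pi/5) 

Spot check: chi_0(0) = zeta_5^(0*0) = zeta_5^0 = 1.

Proof sketch: Z/5Z is abelian, so all 5 irreducible complex representations are 1-dimensional. They are given by chi_k(m) = zeta_5^(k*m) for k = 0,...,4. Row orthogonality: sum_m chi_k(m) conj(chi_l(m)) = 5 * [k = l].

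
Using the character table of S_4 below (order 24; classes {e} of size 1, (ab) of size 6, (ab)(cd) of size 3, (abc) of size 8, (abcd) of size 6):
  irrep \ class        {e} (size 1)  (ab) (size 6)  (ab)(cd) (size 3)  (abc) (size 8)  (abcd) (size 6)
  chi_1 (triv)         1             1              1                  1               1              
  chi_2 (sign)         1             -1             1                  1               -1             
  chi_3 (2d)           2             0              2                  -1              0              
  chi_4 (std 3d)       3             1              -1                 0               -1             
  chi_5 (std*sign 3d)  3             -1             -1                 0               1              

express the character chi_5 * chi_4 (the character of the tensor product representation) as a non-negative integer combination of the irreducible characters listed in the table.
chi_5 tensor chi_4 = chi_2 + chi_3 + chi_4 + chi_5 (all other irreducibles have multiplicity 0).

Details: The character of a tensor product is the pointwise product (chi_5 * chi_4)(C) = chi_5(C) * chi_4(C):
  {e}: (3)*(3), (ab): (-1)*(1), (ab)(cd): (-1)*(-1), (abc): (0)*(0), (abcd): (1)*(-1)
so (chi_5 * chi_4) takes values
  {e} -> 9, (ab) -> -1, (ab)(cd) -> 1, (abc) -> 0, (abcd) -> -1.
Now take the inner product of this character with each irreducible chi from the table, <chi_5*chi_4, chi> = (1/24) sum_C |C| (chi_5*chi_4)(C) conj(chi(C)):
  <chi_5*chi_4, chi_1> = (1/24)[1*(9)*conj(1) + 6*(-1)*conj(1) + 3*(1)*conj(1) + 8*(0)*conj(1) + 6*(-1)*conj(1)]
      = (1/24)[(9) + (-6) + (3) + (0) + (-6)] = 0/24 = 0
  <chi_5*chi_4, chi_2> = (1/24)[1*(9)*conj(1) + 6*(-1)*conj(-1) + 3*(1)*conj(1) + 8*(0)*conj(1) + 6*(-1)*conj(-1)]
      = (1/24)[(9) + (6) + (3) + (0) + (6)] = 24/24 = 1
  <chi_5*chi_4, chi_3> = (1/24)[1*(9)*conj(2) + 6*(-1)*conj(0) + 3*(1)*conj(2) + 8*(0)*conj(-1) + 6*(-1)*conj(0)]
      = (1/24)[(18) + (0) + (6) + (0) + (0)] = 24/24 = 1
  <chi_5*chi_4, chi_4> = (1/24)[1*(9)*conj(3) + 6*(-1)*conj(1) + 3*(1)*conj(-1) + 8*(0)*conj(0) + 6*(-1)*conj(-1)]
      = (1/24)[(27) + (-6) + (-3) + (0) + (6)] = 24/24 = 1
  <chi_5*chi_4, chi_5> = (1/24)[1*(9)*conj(3) + 6*(-1)*conj(-1) + 3*(1)*conj(-1) + 8*(0)*conj(0) + 6*(-1)*conj(1)]
      = (1/24)[(27) + (6) + (-3) + (0) + (-6)] = 24/24 = 1
Hence the multiplicities are chi_2: 1, chi_3: 1, chi_4: 1, chi_5: 1. Dimension check: dim(chi_5)*dim(chi_4) = 3*3 = 9 and sum (mult * dim) = 1*1 + 1*2 + 1*3 + 1*3 = 9.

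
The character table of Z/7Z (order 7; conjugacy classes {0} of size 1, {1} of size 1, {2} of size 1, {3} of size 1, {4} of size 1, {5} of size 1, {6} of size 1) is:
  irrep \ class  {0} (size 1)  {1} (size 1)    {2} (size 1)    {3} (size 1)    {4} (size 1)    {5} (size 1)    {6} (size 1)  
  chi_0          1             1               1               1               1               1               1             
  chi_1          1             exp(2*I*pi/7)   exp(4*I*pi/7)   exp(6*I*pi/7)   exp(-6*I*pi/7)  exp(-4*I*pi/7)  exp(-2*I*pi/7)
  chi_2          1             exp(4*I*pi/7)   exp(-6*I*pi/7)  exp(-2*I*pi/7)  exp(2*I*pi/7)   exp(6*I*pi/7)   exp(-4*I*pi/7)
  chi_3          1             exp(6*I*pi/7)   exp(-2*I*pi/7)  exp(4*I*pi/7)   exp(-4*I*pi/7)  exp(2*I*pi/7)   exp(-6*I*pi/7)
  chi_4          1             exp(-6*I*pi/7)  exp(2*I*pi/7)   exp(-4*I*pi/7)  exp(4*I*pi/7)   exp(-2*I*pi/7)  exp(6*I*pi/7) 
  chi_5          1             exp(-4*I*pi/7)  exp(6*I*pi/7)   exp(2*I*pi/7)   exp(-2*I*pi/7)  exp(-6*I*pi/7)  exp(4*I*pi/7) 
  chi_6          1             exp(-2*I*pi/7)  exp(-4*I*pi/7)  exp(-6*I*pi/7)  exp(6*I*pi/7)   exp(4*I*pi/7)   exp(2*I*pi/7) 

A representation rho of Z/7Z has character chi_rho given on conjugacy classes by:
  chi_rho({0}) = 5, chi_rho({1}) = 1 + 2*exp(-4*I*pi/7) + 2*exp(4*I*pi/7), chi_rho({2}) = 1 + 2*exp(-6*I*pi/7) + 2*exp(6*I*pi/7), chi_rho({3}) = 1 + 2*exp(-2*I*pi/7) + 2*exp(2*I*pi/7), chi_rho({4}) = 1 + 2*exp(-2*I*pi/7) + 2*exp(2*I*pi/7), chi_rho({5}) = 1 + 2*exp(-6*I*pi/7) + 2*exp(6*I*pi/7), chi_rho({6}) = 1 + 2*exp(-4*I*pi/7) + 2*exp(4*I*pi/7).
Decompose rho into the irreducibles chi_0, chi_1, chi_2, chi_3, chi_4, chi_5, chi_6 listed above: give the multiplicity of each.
Multiplicities: chi_0: 1, chi_1: 0, chi_2: 2, chi_3: 0, chi_4: 0, chi_5: 2, chi_6: 0.

Solution. Use <chi_rho, chi> = (1/|G|) sum_C |C| * chi_rho(C) * conj(chi(C)) with |G| = 7 for each irreducible chi in the table:
  <chi_rho, chi_0> = (1/7)[1*(5)*conj(1) + 1*(1 + 2*exp(-4*I*pi/7) + 2*exp(4*I*pi/7))*conj(1) + 1*(1 + 2*exp(-6*I*pi/7) + 2*exp(6*I*pi/7))*conj(1) + 1*(1 + 2*exp(-2*I*pi/7) + 2*exp(2*I*pi/7))*conj(1) + 1*(1 + 2*exp(-2*I*pi/7) + 2*exp(2*I*pi/7))*conj(1) + 1*(1 + 2*exp(-6*I*pi/7) + 2*exp(6*I*pi/7))*conj(1) + 1*(1 + 2*exp(-4*I*pi/7) + 2*exp(4*I*pi/7))*conj(1)]
      = (1/7)[(5) + (1 + 2*exp(-4*I*pi/7) + 2*exp(4*I*pi/7)) + (1 + 2*exp(-6*I*pi/7) + 2*exp(6*I*pi/7)) + (1 + 2*exp(-2*I*pi/7) + 2*exp(2*I*pi/7)) + (1 + 2*exp(-2*I*pi/7) + 2*exp(2*I*pi/7)) + (1 + 2*exp(-6*I*pi/7) + 2*exp(6*I*pi/7)) + (1 + 2*exp(-4*I*pi/7) + 2*exp(4*I*pi/7))] = 7/7 = 1
  <chi_rho, chi_1> = (1/7)[1*(5)*conj(1) + 1*(1 + 2*exp(-4*I*pi/7) + 2*exp(4*I*pi/7))*conj(exp(2*I*pi/7)) + 1*(1 + 2*exp(-6*I*pi/7) + 2*exp(6*I*pi/7))*conj(exp(4*I*pi/7)) + 1*(1 + 2*exp(-2*I*pi/7) + 2*exp(2*I*pi/7))*conj(exp(6*I*pi/7)) + 1*(1 + 2*exp(-2*I*pi/7) + 2*exp(2*I*pi/7))*conj(exp(-6*I*pi/7)) + 1*(1 + 2*exp(-6*I*pi/7) + 2*exp(6*I*pi/7))*conj(exp(-4*I*pi/7)) + 1*(1 + 2*exp(-4*I*pi/7) + 2*exp(4*I*pi/7))*conj(exp(-2*I*pi/7))]
      = (1/7)[(5) + (2*exp(-6*I*pi/7) + exp(-2*I*pi/7) + 2*exp(2*I*pi/7)) + (exp(-4*I*pi/7) + 2*exp(2*I*pi/7) + 2*exp(4*I*pi/7)) + (2*exp(-4*I*pi/7) + exp(-6*I*pi/7) + 2*exp(6*I*pi/7)) + (2*exp(-6*I*pi/7) + exp(6*I*pi/7) + 2*exp(4*I*pi/7)) + (2*exp(-4*I*pi/7) + 2*exp(-2*I*pi/7) + exp(4*I*pi/7)) + (2*exp(-2*I*pi/7) + exp(2*I*pi/7) + 2*exp(6*I*pi/7))] = 0/7 = 0
  <chi_rho, chi_2> = (1/7)[1*(5)*conj(1) + 1*(1 + 2*exp(-4*I*pi/7) + 2*exp(4*I*pi/7))*conj(exp(4*I*pi/7)) + 1*(1 + 2*exp(-6*I*pi/7) + 2*exp(6*I*pi/7))*conj(exp(-6*I*pi/7)) + 1*(1 + 2*exp(-2*I*pi/7) + 2*exp(2*I*pi/7))*conj(exp(-2*I*pi/7)) + 1*(1 + 2*exp(-2*I*pi/7) + 2*exp(2*I*pi/7))*conj(exp(2*I*pi/7)) + 1*(1 + 2*exp(-6*I*pi/7) + 2*exp(6*I*pi/7))*conj(exp(6*I*pi/7)) + 1*(1 + 2*exp(-4*I*pi/7) + 2*exp(4*I*pi/7))*conj(exp(-4*I*pi/7))]
      = (1/7)[(5) + (2 + exp(-4*I*pi/7) + 2*exp(6*I*pi/7)) + (2 + 2*exp(-2*I*pi/7) + exp(6*I*pi/7)) + (2 + exp(2*I*pi/7) + 2*exp(4*I*pi/7)) + (2 + 2*exp(-4*I*pi/7) + exp(-2*I*pi/7)) + (2 + exp(-6*I*pi/7) + 2*exp(2*I*pi/7)) + (2 + 2*exp(-6*I*pi/7) + exp(4*I*pi/7))] = 14/7 = 2
  <chi_rho, chi_3> = (1/7)[1*(5)*conj(1) + 1*(1 + 2*exp(-4*I*pi/7) + 2*exp(4*I*pi/7))*conj(exp(6*I*pi/7)) + 1*(1 + 2*exp(-6*I*pi/7) + 2*exp(6*I*pi/7))*conj(exp(-2*I*pi/7)) + 1*(1 + 2*exp(-2*I*pi/7) + 2*exp(2*I*pi/7))*conj(exp(4*I*pi/7)) + 1*(1 + 2*exp(-2*I*pi/7) + 2*exp(2*I*pi/7))*conj(exp(-4*I*pi/7)) + 1*(1 + 2*exp(-6*I*pi/7) + 2*exp(6*I*pi/7))*conj(exp(2*I*pi/7)) + 1*(1 + 2*exp(-4*I*pi/7) + 2*exp(4*I*pi/7))*conj(exp(-6*I*pi/7))]
      = (1/7)[(5) + (2*exp(-2*I*pi/7) + exp(-6*I*pi/7) + 2*exp(4*I*pi/7)) + (2*exp(-4*I*pi/7) + 2*exp(-6*I*pi/7) + exp(2*I*pi/7)) + (2*exp(-2*I*pi/7) + exp(-4*I*pi/7) + 2*exp(-6*I*pi/7)) + (2*exp(6*I*pi/7) + exp(4*I*pi/7) + 2*exp(2*I*pi/7)) + (exp(-2*I*pi/7) + 2*exp(6*I*pi/7) + 2*exp(4*I*pi/7)) + (2*exp(-4*I*pi/7) + exp(6*I*pi/7) + 2*exp(2*I*pi/7))] = 0/7 = 0
  <chi_rho, chi_4> = (1/7)[1*(5)*conj(1) + 1*(1 + 2*exp(-4*I*pi/7) + 2*exp(4*I*pi/7))*conj(exp(-6*I*pi/7)) + 1*(1 + 2*exp(-6*I*pi/7) + 2*exp(6*I*pi/7))*conj(exp(2*I*pi/7)) + 1*(1 + 2*exp(-2*I*pi/7) + 2*exp(2*I*pi/7))*conj(exp(-4*I*pi/7)) + 1*(1 + 2*exp(-2*I*pi/7) + 2*exp(2*I*pi/7))*conj(exp(4*I*pi/7)) + 1*(1 + 2*exp(-6*I*pi/7) + 2*exp(6*I*pi/7))*conj(exp(-2*I*pi/7)) + 1*(1 + 2*exp(-4*I*pi/7) + 2*exp(4*I*pi/7))*conj(exp(6*I*pi/7))]
      = (1/7)[(5) + (2*exp(-4*I*pi/7) + exp(6*I*pi/7) + 2*exp(2*I*pi/7)) + (exp(-2*I*pi/7) + 2*exp(6*I*pi/7) + 2*exp(4*I*pi/7)) + (2*exp(6*I*pi/7) + exp(4*I*pi/7) + 2*exp(2*I*pi/7)) + (2*exp(-2*I*pi/7) + exp(-4*I*pi/7) + 2*exp(-6*I*pi/7)) + (2*exp(-4*I*pi/7) + 2*exp(-6*I*pi/7) + exp(2*I*pi/7)) + (2*exp(-2*I*pi/7) + exp(-6*I*pi/7) + 2*exp(4*I*pi/7))] = 0/7 = 0
  <chi_rho, chi_5> = (1/7)[1*(5)*conj(1) + 1*(1 + 2*exp(-4*I*pi/7) + 2*exp(4*I*pi/7))*conj(exp(-4*I*pi/7)) + 1*(1 + 2*exp(-6*I*pi/7) + 2*exp(6*I*pi/7))*conj(exp(6*I*pi/7)) + 1*(1 + 2*exp(-2*I*pi/7) + 2*exp(2*I*pi/7))*conj(exp(2*I*pi/7)) + 1*(1 + 2*exp(-2*I*pi/7) + 2*exp(2*I*pi/7))*conj(exp(-2*I*pi/7)) + 1*(1 + 2*exp(-6*I*pi/7) + 2*exp(6*I*pi/7))*conj(exp(-6*I*pi/7)) + 1*(1 + 2*exp(-4*I*pi/7) + 2*exp(4*I*pi/7))*conj(exp(4*I*pi/7))]
      = (1/7)[(5) + (2 + 2*exp(-6*I*pi/7) + exp(4*I*pi/7)) + (2 + exp(-6*I*pi/7) + 2*exp(2*I*pi/7)) + (2 + 2*exp(-4*I*pi/7) + exp(-2*I*pi/7)) + (2 + exp(2*I*pi/7) + 2*exp(4*I*pi/7)) + (2 + 2*exp(-2*I*pi/7) + exp(6*I*pi/7)) + (2 + exp(-4*I*pi/7) + 2*exp(6*I*pi/7))] = 14/7 = 2
  <chi_rho, chi_6> = (1/7)[1*(5)*conj(1) + 1*(1 + 2*exp(-4*I*pi/7) + 2*exp(4*I*pi/7))*conj(exp(-2*I*pi/7)) + 1*(1 + 2*exp(-6*I*pi/7) + 2*exp(6*I*pi/7))*conj(exp(-4*I*pi/7)) + 1*(1 + 2*exp(-2*I*pi/7) + 2*exp(2*I*pi/7))*conj(exp(-6*I*pi/7)) + 1*(1 + 2*exp(-2*I*pi/7) + 2*exp(2*I*pi/7))*conj(exp(6*I*pi/7)) + 1*(1 + 2*exp(-6*I*pi/7) + 2*exp(6*I*pi/7))*conj(exp(4*I*pi/7)) + 1*(1 + 2*exp(-4*I*pi/7) + 2*exp(4*I*pi/7))*conj(exp(2*I*pi/7))]
      = (1/7)[(5) + (2*exp(-2*I*pi/7) + exp(2*I*pi/7) + 2*exp(6*I*pi/7)) + (2*exp(-4*I*pi/7) + 2*exp(-2*I*pi/7) + exp(4*I*pi/7)) + (2*exp(-6*I*pi/7) + exp(6*I*pi/7) + 2*exp(4*I*pi/7)) + (2*exp(-4*I*pi/7) + exp(-6*I*pi/7) + 2*exp(6*I*pi/7)) + (exp(-4*I*pi/7) + 2*exp(2*I*pi/7) + 2*exp(4*I*pi/7)) + (2*exp(-6*I*pi/7) + exp(-2*I*pi/7) + 2*exp(2*I*pi/7))] = 0/7 = 0
(Exp terms are combined using exp(i*s)*conj(exp(i*t)) = exp(i*(s-t)), and sums of them are collapsed using the identity that for every m > 1 the m distinct m-th roots of unity sum to 0, e.g. 1 + exp(2*I*pi/3) + exp(-2*I*pi/3) = 0.)
Dimension check: dim(rho) = sum (mult * dim) = 1*1 + 0*1 + 2*1 + 0*1 + 0*1 + 2*1 + 0*1 = 5 = chi_rho(e) = 5.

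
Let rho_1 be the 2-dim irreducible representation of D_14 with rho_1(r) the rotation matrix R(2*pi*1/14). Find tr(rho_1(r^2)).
chi_{rho_1}(r^2) = 2*cos(2*pi*1*2/14) = 2*cos(2*pi/7)

Solution. rho_1(r^2) is rotation by angle 2*pi*1*2/14, whose trace is 2*cos(2*pi*1*2/14) = 2*cos(2*pi/7).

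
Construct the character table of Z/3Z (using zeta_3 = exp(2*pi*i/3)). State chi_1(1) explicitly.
Character table of Z/3Z (irreps indexed chi_0,...,chi_2 with chi_k(m) = zeta_3^(k*m), zeta_3 = exp(2*pi*i/3)):
  irrep \ class  {0} (size 1)  {1} (size 1)    {2} (size 1)  
  chi_0          1             1               1             
  chi_1          1             exp(2*I*pi/3)   exp(-2*I*pi/3)
  chi_2          1             exp(-2*I*pi/3)  exp(2*I*pi/3) 

Spot check: chi_1(1) = zeta_3^(1*1) = zeta_3^1 = exp(2*I*pi/3).

Details: Z/3Z is abelian, so all 3 irreducible complex representations are 1-dimensional. They are given by chi_k(m) = zeta_3^(k*m) for k = 0,...,2. Row orthogonality: sum_m chi_k(m) conj(chi_l(m)) = 3 * [k = l].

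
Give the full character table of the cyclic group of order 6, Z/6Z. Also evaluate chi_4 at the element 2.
Character table of Z/6Z (irreps indexed chi_0,...,chi_5 with chi_k(m) = zeta_6^(k*m), zeta_6 = exp(2*pi*i/6)):
  irrep \ class  {0} (size 1)  {1} (size 1)    {2} (size 1)    {3} (size 1)  {4} (size 1)    {5} (size 1)  
  chi_0          1             1               1               1             1               1             
  chi_1          1             exp(I*pi/3)     exp(2*I*pi/3)   -1            exp(-2*I*pi/3)  exp(-I*pi/3)  
  chi_2          1             exp(2*I*pi/3)   exp(-2*I*pi/3)  1             exp(2*I*pi/3)   exp(-2*I*pi/3)
  chi_3          1             -1              1               -1            1               -1            
  chi_4          1             exp(-2*I*pi/3)  exp(2*I*pi/3)   1             exp(-2*I*pi/3)  exp(2*I*pi/3) 
  chi_5          1             exp(-I*pi/3)    exp(-2*I*pi/3)  -1            exp(2*I*pi/3)   exp(I*pi/3)   

Spot check: chi_4(2) = zeta_6^(4*2) = zeta_6^8 = exp(2*I*pi/3).

Argument: Z/6Z is abelian, so all 6 irreducible complex representations are 1-dimensional. They are given by chi_k(m) = zeta_6^(k*m) for k = 0,...,5. Row orthogonality: sum_m chi_k(m) conj(chi_l(m)) = 6 * [k = l].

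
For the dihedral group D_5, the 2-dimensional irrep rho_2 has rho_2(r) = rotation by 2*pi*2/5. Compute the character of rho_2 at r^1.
chi_{rho_2}(r^1) = 2*cos(2*pi*2*1/5) = -sqrt(5)/2 - 1/2

Derivation: rho_2(r^1) is rotation by angle 2*pi*2*1/5, whose trace is 2*cos(2*pi*2*1/5) = -sqrt(5)/2 - 1/2.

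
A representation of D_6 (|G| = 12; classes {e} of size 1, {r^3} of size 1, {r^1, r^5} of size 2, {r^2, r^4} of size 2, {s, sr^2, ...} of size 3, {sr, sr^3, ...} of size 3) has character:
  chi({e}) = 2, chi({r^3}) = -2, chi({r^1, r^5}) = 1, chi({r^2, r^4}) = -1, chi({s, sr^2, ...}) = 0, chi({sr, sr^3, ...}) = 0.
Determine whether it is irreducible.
Irreducible: <chi, chi> = 1.

Explanation: <chi, chi> = (1/|G|) sum_C |C| * |chi(C)|^2 = (1/12)[1*|2|^2 + 1*|-2|^2 + 2*|1|^2 + 2*|-1|^2 + 3*|0|^2 + 3*|0|^2]
  = (1/12)[(4) + (4) + (2) + (2) + (0) + (0)] = 12/12 = 1.
A character is irreducible iff <chi, chi> = 1, so this representation is irreducible.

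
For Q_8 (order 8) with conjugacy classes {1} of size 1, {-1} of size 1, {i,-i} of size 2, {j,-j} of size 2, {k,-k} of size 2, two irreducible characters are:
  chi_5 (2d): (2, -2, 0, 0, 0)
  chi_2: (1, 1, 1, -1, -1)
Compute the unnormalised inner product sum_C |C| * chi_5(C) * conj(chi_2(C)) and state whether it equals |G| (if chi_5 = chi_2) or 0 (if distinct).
Sum = 0; so <chi_5, chi_2> = 0 (distinct irreducibles are orthogonal).

Why: Compute term by term over conjugacy classes (|C| * chi_5(C) * conj(chi_2(C))):
  1*(2)*conj(1) + 1*(-2)*conj(1) + 2*(0)*conj(1) + 2*(0)*conj(-1) + 2*(0)*conj(-1)
  = (2) + (-2) + (0) + (0) + (0)
  = 0.
Dividing by |G| = 8 gives 0/8 = 0, matching the row-orthogonality relation <chi_5, chi_2> = [chi_5 = chi_2].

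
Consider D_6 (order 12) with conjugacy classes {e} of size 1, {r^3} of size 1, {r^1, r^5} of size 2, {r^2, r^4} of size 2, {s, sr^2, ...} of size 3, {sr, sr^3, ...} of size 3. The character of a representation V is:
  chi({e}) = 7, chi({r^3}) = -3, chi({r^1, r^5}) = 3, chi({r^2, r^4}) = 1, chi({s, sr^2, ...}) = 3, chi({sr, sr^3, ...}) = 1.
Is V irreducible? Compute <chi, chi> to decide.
Not irreducible (reducible): <chi, chi> = 9 > 1.

Reasoning: <chi, chi> = (1/|G|) sum_C |C| * |chi(C)|^2 = (1/12)[1*|7|^2 + 1*|-3|^2 + 2*|3|^2 + 2*|1|^2 + 3*|3|^2 + 3*|1|^2]
  = (1/12)[(49) + (9) + (18) + (2) + (27) + (3)] = 108/12 = 9.
A character is irreducible iff <chi, chi> = 1, so this representation is reducible.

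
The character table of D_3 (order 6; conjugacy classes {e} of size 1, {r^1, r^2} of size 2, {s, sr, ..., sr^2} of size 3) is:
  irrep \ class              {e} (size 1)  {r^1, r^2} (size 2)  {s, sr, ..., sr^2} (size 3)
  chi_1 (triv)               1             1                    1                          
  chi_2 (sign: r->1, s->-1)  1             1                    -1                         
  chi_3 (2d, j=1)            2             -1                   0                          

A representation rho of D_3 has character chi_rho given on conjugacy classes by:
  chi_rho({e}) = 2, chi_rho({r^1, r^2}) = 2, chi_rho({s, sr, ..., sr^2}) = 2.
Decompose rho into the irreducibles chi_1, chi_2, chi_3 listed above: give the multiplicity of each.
Multiplicities: chi_1: 2, chi_2: 0, chi_3: 0.

Proof sketch: Use <chi_rho, chi> = (1/|G|) sum_C |C| * chi_rho(C) * conj(chi(C)) with |G| = 6 for each irreducible chi in the table:
  <chi_rho, chi_1> = (1/6)[1*(2)*conj(1) + 2*(2)*conj(1) + 3*(2)*conj(1)]
      = (1/6)[(2) + (4) + (6)] = 12/6 = 2
  <chi_rho, chi_2> = (1/6)[1*(2)*conj(1) + 2*(2)*conj(1) + 3*(2)*conj(-1)]
      = (1/6)[(2) + (4) + (-6)] = 0/6 = 0
  <chi_rho, chi_3> = (1/6)[1*(2)*conj(2) + 2*(2)*conj(-1) + 3*(2)*conj(0)]
      = (1/6)[(4) + (-4) + (0)] = 0/6 = 0
Dimension check: dim(rho) = sum (mult * dim) = 2*1 + 0*1 + 0*2 = 2 = chi_rho(e) = 2.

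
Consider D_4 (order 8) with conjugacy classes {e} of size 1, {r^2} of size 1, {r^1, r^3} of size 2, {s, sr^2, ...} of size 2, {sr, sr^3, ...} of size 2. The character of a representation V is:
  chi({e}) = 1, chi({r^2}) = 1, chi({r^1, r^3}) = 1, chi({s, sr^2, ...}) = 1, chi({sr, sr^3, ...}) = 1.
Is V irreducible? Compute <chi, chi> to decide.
Irreducible: <chi, chi> = 1.

Proof sketch: <chi, chi> = (1/|G|) sum_C |C| * |chi(C)|^2 = (1/8)[1*|1|^2 + 1*|1|^2 + 2*|1|^2 + 2*|1|^2 + 2*|1|^2]
  = (1/8)[(1) + (1) + (2) + (2) + (2)] = 8/8 = 1.
A character is irreducible iff <chi, chi> = 1, so this representation is irreducible.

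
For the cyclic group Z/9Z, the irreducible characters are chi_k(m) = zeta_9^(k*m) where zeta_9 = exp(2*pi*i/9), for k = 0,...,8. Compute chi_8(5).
chi_8(5) = zeta_9^40 = exp(8*I*pi/9)

chi_8(5) = zeta_9^(8*5) = zeta_9^40. Since zeta_9^9 = 1, this equals zeta_9^4 = exp(2*pi*i*4/9) = exp(8*I*pi/9).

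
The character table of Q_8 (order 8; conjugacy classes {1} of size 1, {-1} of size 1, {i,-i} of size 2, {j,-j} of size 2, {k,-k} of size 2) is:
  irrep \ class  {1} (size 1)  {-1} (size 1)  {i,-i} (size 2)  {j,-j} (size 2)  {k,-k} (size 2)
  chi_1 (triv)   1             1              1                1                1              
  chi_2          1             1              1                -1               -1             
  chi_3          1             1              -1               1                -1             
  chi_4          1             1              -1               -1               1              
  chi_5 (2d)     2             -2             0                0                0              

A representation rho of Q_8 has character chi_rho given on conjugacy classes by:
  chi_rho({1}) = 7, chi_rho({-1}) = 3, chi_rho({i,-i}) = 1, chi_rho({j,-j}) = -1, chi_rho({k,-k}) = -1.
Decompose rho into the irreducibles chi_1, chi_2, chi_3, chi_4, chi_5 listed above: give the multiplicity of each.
Multiplicities: chi_1: 1, chi_2: 2, chi_3: 1, chi_4: 1, chi_5: 1.

Argument: Use <chi_rho, chi> = (1/|G|) sum_C |C| * chi_rho(C) * conj(chi(C)) with |G| = 8 for each irreducible chi in the table:
  <chi_rho, chi_1> = (1/8)[1*(7)*conj(1) + 1*(3)*conj(1) + 2*(1)*conj(1) + 2*(-1)*conj(1) + 2*(-1)*conj(1)]
      = (1/8)[(7) + (3) + (2) + (-2) + (-2)] = 8/8 = 1
  <chi_rho, chi_2> = (1/8)[1*(7)*conj(1) + 1*(3)*conj(1) + 2*(1)*conj(1) + 2*(-1)*conj(-1) + 2*(-1)*conj(-1)]
      = (1/8)[(7) + (3) + (2) + (2) + (2)] = 16/8 = 2
  <chi_rho, chi_3> = (1/8)[1*(7)*conj(1) + 1*(3)*conj(1) + 2*(1)*conj(-1) + 2*(-1)*conj(1) + 2*(-1)*conj(-1)]
      = (1/8)[(7) + (3) + (-2) + (-2) + (2)] = 8/8 = 1
  <chi_rho, chi_4> = (1/8)[1*(7)*conj(1) + 1*(3)*conj(1) + 2*(1)*conj(-1) + 2*(-1)*conj(-1) + 2*(-1)*conj(1)]
      = (1/8)[(7) + (3) + (-2) + (2) + (-2)] = 8/8 = 1
  <chi_rho, chi_5> = (1/8)[1*(7)*conj(2) + 1*(3)*conj(-2) + 2*(1)*conj(0) + 2*(-1)*conj(0) + 2*(-1)*conj(0)]
      = (1/8)[(14) + (-6) + (0) + (0) + (0)] = 8/8 = 1
Dimension check: dim(rho) = sum (mult * dim) = 1*1 + 2*1 + 1*1 + 1*1 + 1*2 = 7 = chi_rho(e) = 7.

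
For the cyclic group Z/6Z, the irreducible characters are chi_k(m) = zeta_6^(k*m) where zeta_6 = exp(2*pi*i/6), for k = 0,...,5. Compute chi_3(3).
chi_3(3) = zeta_6^9 = -1

Explanation: chi_3(3) = zeta_6^(3*3) = zeta_6^9. Since zeta_6^6 = 1, this equals zeta_6^3 = exp(2*pi*i*3/6) = -1.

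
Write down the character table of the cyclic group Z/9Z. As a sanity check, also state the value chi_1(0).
Character table of Z/9Z (irreps indexed chi_0,...,chi_8 with chi_k(m) = zeta_9^(k*m), zeta_9 = exp(2*pi*i/9)):
  irrep \ class  {0} (size 1)  {1} (size 1)    {2} (size 1)    {3} (size 1)    {4} (size 1)    {5} (size 1)    {6} (size 1)    {7} (size 1)    {8} (size 1)  
  chi_0          1             1               1               1               1               1               1               1               1             
  chi_1          1             exp(2*I*pi/9)   exp(4*I*pi/9)   exp(2*I*pi/3)   exp(8*I*pi/9)   exp(-8*I*pi/9)  exp(-2*I*pi/3)  exp(-4*I*pi/9)  exp(-2*I*pi/9)
  chi_2          1             exp(4*I*pi/9)   exp(8*I*pi/9)   exp(-2*I*pi/3)  exp(-2*I*pi/9)  exp(2*I*pi/9)   exp(2*I*pi/3)   exp(-8*I*pi/9)  exp(-4*I*pi/9)
  chi_3          1             exp(2*I*pi/3)   exp(-2*I*pi/3)  1               exp(2*I*pi/3)   exp(-2*I*pi/3)  1               exp(2*I*pi/3)   exp(-2*I*pi/3)
  chi_4          1             exp(8*I*pi/9)   exp(-2*I*pi/9)  exp(2*I*pi/3)   exp(-4*I*pi/9)  exp(4*I*pi/9)   exp(-2*I*pi/3)  exp(2*I*pi/9)   exp(-8*I*pi/9)
  chi_5          1             exp(-8*I*pi/9)  exp(2*I*pi/9)   exp(-2*I*pi/3)  exp(4*I*pi/9)   exp(-4*I*pi/9)  exp(2*I*pi/3)   exp(-2*I*pi/9)  exp(8*I*pi/9) 
  chi_6          1             exp(-2*I*pi/3)  exp(2*I*pi/3)   1               exp(-2*I*pi/3)  exp(2*I*pi/3)   1               exp(-2*I*pi/3)  exp(2*I*pi/3) 
  chi_7          1             exp(-4*I*pi/9)  exp(-8*I*pi/9)  exp(2*I*pi/3)   exp(2*I*pi/9)   exp(-2*I*pi/9)  exp(-2*I*pi/3)  exp(8*I*pi/9)   exp(4*I*pi/9) 
  chi_8          1             exp(-2*I*pi/9)  exp(-4*I*pi/9)  exp(-2*I*pi/3)  exp(-8*I*pi/9)  exp(8*I*pi/9)   exp(2*I*pi/3)   exp(4*I*pi/9)   exp(2*I*pi/9) 

Spot check: chi_1(0) = zeta_9^(1*0) = zeta_9^0 = 1.

Justification: Z/9Z is abelian, so all 9 irreducible complex representations are 1-dimensional. They are given by chi_k(m) = zeta_9^(k*m) for k = 0,...,8. Row orthogonality: sum_m chi_k(m) conj(chi_l(m)) = 9 * [k = l].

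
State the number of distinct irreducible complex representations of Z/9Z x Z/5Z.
45

Details: The number of irreducible complex representations of a finite group equals its number of conjugacy classes. Z/9Z x Z/5Z is abelian of order 45, so every element is its own conjugacy class: 45 classes, so Z/9Z x Z/5Z (order 45) has exactly 45 irreducible complex representations.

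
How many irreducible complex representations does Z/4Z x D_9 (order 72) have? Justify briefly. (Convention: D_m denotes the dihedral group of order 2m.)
24

Why: The number of irreducible complex representations of a finite group equals its number of conjugacy classes. For a direct product, #classes(G x H) = #classes(G) * #classes(H). Z/4Z has 4 classes (abelian), D_9 has 6 classes, so 4 * 6 = 24, so Z/4Z x D_9 (order 72) has exactly 24 irreducible complex representations.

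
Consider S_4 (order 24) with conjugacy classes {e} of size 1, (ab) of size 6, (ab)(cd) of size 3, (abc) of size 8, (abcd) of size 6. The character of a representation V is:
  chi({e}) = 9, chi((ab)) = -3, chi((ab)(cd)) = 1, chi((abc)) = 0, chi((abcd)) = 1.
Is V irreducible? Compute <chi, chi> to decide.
Not irreducible (reducible): <chi, chi> = 6 > 1.

Derivation: <chi, chi> = (1/|G|) sum_C |C| * |chi(C)|^2 = (1/24)[1*|9|^2 + 6*|-3|^2 + 3*|1|^2 + 8*|0|^2 + 6*|1|^2]
  = (1/24)[(81) + (54) + (3) + (0) + (6)] = 144/24 = 6.
A character is irreducible iff <chi, chi> = 1, so this representation is reducible.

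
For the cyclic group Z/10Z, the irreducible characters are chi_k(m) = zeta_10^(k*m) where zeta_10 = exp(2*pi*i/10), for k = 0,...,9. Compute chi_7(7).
chi_7(7) = zeta_10^49 = exp(-I*pi/5)

Justification: chi_7(7) = zeta_10^(7*7) = zeta_10^49. Since zeta_10^10 = 1, this equals zeta_10^9 = exp(2*pi*i*9/10) = exp(-I*pi/5).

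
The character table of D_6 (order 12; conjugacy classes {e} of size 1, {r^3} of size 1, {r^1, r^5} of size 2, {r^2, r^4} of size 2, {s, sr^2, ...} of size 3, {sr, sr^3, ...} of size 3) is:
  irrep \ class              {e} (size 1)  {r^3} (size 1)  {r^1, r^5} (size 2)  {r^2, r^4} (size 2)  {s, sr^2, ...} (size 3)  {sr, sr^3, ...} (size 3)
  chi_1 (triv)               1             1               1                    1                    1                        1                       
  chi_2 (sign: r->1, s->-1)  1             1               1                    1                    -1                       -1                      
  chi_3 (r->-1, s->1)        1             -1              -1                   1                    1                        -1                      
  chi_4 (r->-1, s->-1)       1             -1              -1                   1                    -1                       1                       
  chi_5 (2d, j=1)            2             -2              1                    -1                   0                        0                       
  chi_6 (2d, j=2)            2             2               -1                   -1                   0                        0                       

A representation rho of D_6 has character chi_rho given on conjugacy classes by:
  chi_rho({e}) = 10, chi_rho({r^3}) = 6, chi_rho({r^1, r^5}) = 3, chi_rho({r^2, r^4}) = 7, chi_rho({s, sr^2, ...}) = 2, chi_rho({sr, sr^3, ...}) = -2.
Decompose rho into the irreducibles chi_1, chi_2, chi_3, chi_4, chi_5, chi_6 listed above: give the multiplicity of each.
Multiplicities: chi_1: 3, chi_2: 3, chi_3: 2, chi_4: 0, chi_5: 0, chi_6: 1.

Details: Use <chi_rho, chi> = (1/|G|) sum_C |C| * chi_rho(C) * conj(chi(C)) with |G| = 12 for each irreducible chi in the table:
  <chi_rho, chi_1> = (1/12)[1*(10)*conj(1) + 1*(6)*conj(1) + 2*(3)*conj(1) + 2*(7)*conj(1) + 3*(2)*conj(1) + 3*(-2)*conj(1)]
      = (1/12)[(10) + (6) + (6) + (14) + (6) + (-6)] = 36/12 = 3
  <chi_rho, chi_2> = (1/12)[1*(10)*conj(1) + 1*(6)*conj(1) + 2*(3)*conj(1) + 2*(7)*conj(1) + 3*(2)*conj(-1) + 3*(-2)*conj(-1)]
      = (1/12)[(10) + (6) + (6) + (14) + (-6) + (6)] = 36/12 = 3
  <chi_rho, chi_3> = (1/12)[1*(10)*conj(1) + 1*(6)*conj(-1) + 2*(3)*conj(-1) + 2*(7)*conj(1) + 3*(2)*conj(1) + 3*(-2)*conj(-1)]
      = (1/12)[(10) + (-6) + (-6) + (14) + (6) + (6)] = 24/12 = 2
  <chi_rho, chi_4> = (1/12)[1*(10)*conj(1) + 1*(6)*conj(-1) + 2*(3)*conj(-1) + 2*(7)*conj(1) + 3*(2)*conj(-1) + 3*(-2)*conj(1)]
      = (1/12)[(10) + (-6) + (-6) + (14) + (-6) + (-6)] = 0/12 = 0
  <chi_rho, chi_5> = (1/12)[1*(10)*conj(2) + 1*(6)*conj(-2) + 2*(3)*conj(1) + 2*(7)*conj(-1) + 3*(2)*conj(0) + 3*(-2)*conj(0)]
      = (1/12)[(20) + (-12) + (6) + (-14) + (0) + (0)] = 0/12 = 0
  <chi_rho, chi_6> = (1/12)[1*(10)*conj(2) + 1*(6)*conj(2) + 2*(3)*conj(-1) + 2*(7)*conj(-1) + 3*(2)*conj(0) + 3*(-2)*conj(0)]
      = (1/12)[(20) + (12) + (-6) + (-14) + (0) + (0)] = 12/12 = 1
Dimension check: dim(rho) = sum (mult * dim) = 3*1 + 3*1 + 2*1 + 0*1 + 0*2 + 1*2 = 10 = chi_rho(e) = 10.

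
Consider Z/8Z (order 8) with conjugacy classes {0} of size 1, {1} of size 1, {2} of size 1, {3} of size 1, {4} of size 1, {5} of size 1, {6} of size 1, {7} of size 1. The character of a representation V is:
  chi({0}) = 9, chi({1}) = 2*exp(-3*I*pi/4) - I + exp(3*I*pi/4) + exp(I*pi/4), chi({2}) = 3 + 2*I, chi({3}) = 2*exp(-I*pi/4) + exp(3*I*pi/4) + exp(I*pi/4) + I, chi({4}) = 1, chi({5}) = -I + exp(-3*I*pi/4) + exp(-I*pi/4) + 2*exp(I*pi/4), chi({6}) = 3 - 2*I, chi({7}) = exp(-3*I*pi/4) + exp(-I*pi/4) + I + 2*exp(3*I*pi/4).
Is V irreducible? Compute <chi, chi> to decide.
Not irreducible (reducible): <chi, chi> = 15 > 1.

Details: <chi, chi> = (1/|G|) sum_C |C| * |chi(C)|^2 = (1/8)[1*|9|^2 + 1*|2*exp(-3*I*pi/4) - I + exp(3*I*pi/4) + exp(I*pi/4)|^2 + 1*|3 + 2*I|^2 + 1*|2*exp(-I*pi/4) + exp(3*I*pi/4) + exp(I*pi/4) + I|^2 + 1*|1|^2 + 1*|-I + exp(-3*I*pi/4) + exp(-I*pi/4) + 2*exp(I*pi/4)|^2 + 1*|3 - 2*I|^2 + 1*|exp(-3*I*pi/4) + exp(-I*pi/4) + I + 2*exp(3*I*pi/4)|^2]
  = (1/8)[(81) + (3) + (13) + (3) + (1) + (3) + (13) + (3)] = 120/8 = 15.
(Exp terms are combined using exp(i*s)*conj(exp(i*t)) = exp(i*(s-t)), and sums of them are collapsed using the identity that for every m > 1 the m distinct m-th roots of unity sum to 0, e.g. 1 + exp(2*I*pi/3) + exp(-2*I*pi/3) = 0.)
A character is irreducible iff <chi, chi> = 1, so this representation is reducible.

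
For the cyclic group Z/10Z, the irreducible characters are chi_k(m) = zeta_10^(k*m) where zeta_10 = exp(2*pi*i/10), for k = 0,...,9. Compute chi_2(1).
chi_2(1) = zeta_10^2 = exp(2*I*pi/5)

Reasoning: chi_2(1) = zeta_10^(2*1) = zeta_10^2. Since zeta_10^10 = 1, this equals zeta_10^2 = exp(2*pi*i*2/10) = exp(2*I*pi/5).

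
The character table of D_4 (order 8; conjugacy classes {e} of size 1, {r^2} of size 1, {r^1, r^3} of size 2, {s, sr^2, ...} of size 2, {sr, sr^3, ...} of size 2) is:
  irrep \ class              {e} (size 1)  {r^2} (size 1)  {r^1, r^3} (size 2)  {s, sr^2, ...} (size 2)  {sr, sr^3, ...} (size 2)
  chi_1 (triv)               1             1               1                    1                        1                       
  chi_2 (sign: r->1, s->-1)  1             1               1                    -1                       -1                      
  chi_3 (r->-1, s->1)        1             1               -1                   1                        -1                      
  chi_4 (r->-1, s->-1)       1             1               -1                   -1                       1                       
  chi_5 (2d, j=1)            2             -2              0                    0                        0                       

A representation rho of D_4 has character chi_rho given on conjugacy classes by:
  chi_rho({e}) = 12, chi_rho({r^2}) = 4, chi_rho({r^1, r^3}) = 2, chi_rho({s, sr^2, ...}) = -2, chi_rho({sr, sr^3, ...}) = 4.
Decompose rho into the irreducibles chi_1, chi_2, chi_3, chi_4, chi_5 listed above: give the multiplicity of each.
Multiplicities: chi_1: 3, chi_2: 2, chi_3: 0, chi_4: 3, chi_5: 2.

Details: Use <chi_rho, chi> = (1/|G|) sum_C |C| * chi_rho(C) * conj(chi(C)) with |G| = 8 for each irreducible chi in the table:
  <chi_rho, chi_1> = (1/8)[1*(12)*conj(1) + 1*(4)*conj(1) + 2*(2)*conj(1) + 2*(-2)*conj(1) + 2*(4)*conj(1)]
      = (1/8)[(12) + (4) + (4) + (-4) + (8)] = 24/8 = 3
  <chi_rho, chi_2> = (1/8)[1*(12)*conj(1) + 1*(4)*conj(1) + 2*(2)*conj(1) + 2*(-2)*conj(-1) + 2*(4)*conj(-1)]
      = (1/8)[(12) + (4) + (4) + (4) + (-8)] = 16/8 = 2
  <chi_rho, chi_3> = (1/8)[1*(12)*conj(1) + 1*(4)*conj(1) + 2*(2)*conj(-1) + 2*(-2)*conj(1) + 2*(4)*conj(-1)]
      = (1/8)[(12) + (4) + (-4) + (-4) + (-8)] = 0/8 = 0
  <chi_rho, chi_4> = (1/8)[1*(12)*conj(1) + 1*(4)*conj(1) + 2*(2)*conj(-1) + 2*(-2)*conj(-1) + 2*(4)*conj(1)]
      = (1/8)[(12) + (4) + (-4) + (4) + (8)] = 24/8 = 3
  <chi_rho, chi_5> = (1/8)[1*(12)*conj(2) + 1*(4)*conj(-2) + 2*(2)*conj(0) + 2*(-2)*conj(0) + 2*(4)*conj(0)]
      = (1/8)[(24) + (-8) + (0) + (0) + (0)] = 16/8 = 2
Dimension check: dim(rho) = sum (mult * dim) = 3*1 + 2*1 + 0*1 + 3*1 + 2*2 = 12 = chi_rho(e) = 12.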